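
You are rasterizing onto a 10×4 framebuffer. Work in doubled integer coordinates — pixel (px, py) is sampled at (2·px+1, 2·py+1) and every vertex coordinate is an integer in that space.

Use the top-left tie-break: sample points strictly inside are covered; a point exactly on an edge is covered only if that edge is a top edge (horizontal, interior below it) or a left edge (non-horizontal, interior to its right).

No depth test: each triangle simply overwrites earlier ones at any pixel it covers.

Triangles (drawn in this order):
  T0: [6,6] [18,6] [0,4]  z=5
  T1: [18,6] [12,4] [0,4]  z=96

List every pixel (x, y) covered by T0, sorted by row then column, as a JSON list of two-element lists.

T0:
  2·area = 24  (B↔C swapped to make it positive)
  edge (6, 6)→(0, 4): d=(-6,-2) top-left  bias=+0
  edge (0, 4)→(18, 6): d=(18,2) right/bottom  bias=-1
  edge (18, 6)→(6, 6): d=(-12,0) right/bottom  bias=-1
    (1,2)@(3, 5): e=[0,12,12] → █  [on edge]
    (2,2)@(5, 5): e=[4,8,12] → █
    (3,2)@(7, 5): e=[8,4,12] → █
    (4,2)@(9, 5): e=[12,0,12] → ·  [on edge]
    (1,3)@(3, 7): e=[-12,48,-12] → ·
    (2,3)@(5, 7): e=[-8,44,-12] → ·
    (3,3)@(7, 7): e=[-4,40,-12] → ·
    (4,3)@(9, 7): e=[0,36,-12] → ·  [on edge]
  covered (3 px):
    · · · · · · · · · ·
    · · · · · · · · · ·
    · █ █ █ · · · · · ·
    · · · · · · · · · ·
T1:
  2·area = 24  (B↔C swapped to make it positive)
  edge (18, 6)→(0, 4): d=(-18,-2) top-left  bias=+0
  edge (0, 4)→(12, 4): d=(12,0) top-left  bias=+0
  edge (12, 4)→(18, 6): d=(6,2) right/bottom  bias=-1
    (1,0)@(3, 1): e=[60,-36,0] → ·  [on edge]
    (4,1)@(9, 3): e=[36,-12,0] → ·  [on edge]
    (4,2)@(9, 5): e=[0,12,12] → █  [on edge]
    (5,2)@(11, 5): e=[4,12,8] → █
    (6,2)@(13, 5): e=[8,12,4] → █
    (7,2)@(15, 5): e=[12,12,0] → ·  [on edge]
    (4,3)@(9, 7): e=[-36,36,24] → ·
    (5,3)@(11, 7): e=[-32,36,20] → ·
    (6,3)@(13, 7): e=[-28,36,16] → ·
  covered (3 px):
    · · · · · · · · · ·
    · · · · · · · · · ·
    · · · · █ █ █ · · ·
    · · · · · · · · · ·

Final: [[1,2],[2,2],[3,2]]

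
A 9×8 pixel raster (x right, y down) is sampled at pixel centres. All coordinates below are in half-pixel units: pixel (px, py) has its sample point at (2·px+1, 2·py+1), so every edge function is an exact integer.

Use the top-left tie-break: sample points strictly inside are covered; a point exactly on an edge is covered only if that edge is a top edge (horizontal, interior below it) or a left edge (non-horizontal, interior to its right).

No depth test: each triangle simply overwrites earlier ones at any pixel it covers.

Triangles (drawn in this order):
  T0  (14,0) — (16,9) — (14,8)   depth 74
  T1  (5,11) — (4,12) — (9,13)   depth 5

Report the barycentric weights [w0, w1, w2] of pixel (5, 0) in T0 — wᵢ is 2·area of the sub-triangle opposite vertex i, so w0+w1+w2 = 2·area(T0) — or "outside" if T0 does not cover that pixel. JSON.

T0:
  2·area = 16
  edge (14, 0)→(16, 9): d=(2,9) right/bottom  bias=-1
  edge (16, 9)→(14, 8): d=(-2,-1) top-left  bias=+0
  edge (14, 8)→(14, 0): d=(0,-8) top-left  bias=+0
    (7,2)@(15, 5): e=[1,7,8] → #
    (8,2)@(17, 5): e=[-17,9,24] → ·
    (7,3)@(15, 7): e=[5,3,8] → #
    (8,3)@(17, 7): e=[-13,5,24] → ·
    (7,4)@(15, 9): e=[9,-1,8] → ·
  covered (2 px):
    · · · · · · · · ·
    · · · · · · · · ·
    · · · · · · · # ·
    · · · · · · · # ·
    · · · · · · · · ·
    · · · · · · · · ·
    · · · · · · · · ·
    · · · · · · · · ·
T1:
  2·area = 6  (B↔C swapped to make it positive)
  edge (5, 11)→(9, 13): d=(4,2) right/bottom  bias=-1
  edge (9, 13)→(4, 12): d=(-5,-1) top-left  bias=+0
  edge (4, 12)→(5, 11): d=(1,-1) top-left  bias=+0
    (7,0)@(15, 1): e=[-60,66,0] → ·  [on edge]
    (6,1)@(13, 3): e=[-48,54,0] → ·  [on edge]
    (5,2)@(11, 5): e=[-36,42,0] → ·  [on edge]
    (4,3)@(9, 7): e=[-24,30,0] → ·  [on edge]
    (0,4)@(1, 9): e=[0,12,-6] → ·  [on edge]
    (3,4)@(7, 9): e=[-12,18,0] → ·  [on edge]
    (2,5)@(5, 11): e=[0,6,0] → ·  [on edge]
    (1,6)@(3, 13): e=[12,-6,0] → ·  [on edge]
    (4,6)@(9, 13): e=[0,0,6] → ·  [on edge]
    (0,7)@(1, 15): e=[24,-18,0] → ·  [on edge]
    (6,7)@(13, 15): e=[0,-6,12] → ·  [on edge]
  covered (0 px):
    · · · · · · · · ·
    · · · · · · · · ·
    · · · · · · · · ·
    · · · · · · · · ·
    · · · · · · · · ·
    · · · · · · · · ·
    · · · · · · · · ·
    · · · · · · · · ·

Answer: "outside"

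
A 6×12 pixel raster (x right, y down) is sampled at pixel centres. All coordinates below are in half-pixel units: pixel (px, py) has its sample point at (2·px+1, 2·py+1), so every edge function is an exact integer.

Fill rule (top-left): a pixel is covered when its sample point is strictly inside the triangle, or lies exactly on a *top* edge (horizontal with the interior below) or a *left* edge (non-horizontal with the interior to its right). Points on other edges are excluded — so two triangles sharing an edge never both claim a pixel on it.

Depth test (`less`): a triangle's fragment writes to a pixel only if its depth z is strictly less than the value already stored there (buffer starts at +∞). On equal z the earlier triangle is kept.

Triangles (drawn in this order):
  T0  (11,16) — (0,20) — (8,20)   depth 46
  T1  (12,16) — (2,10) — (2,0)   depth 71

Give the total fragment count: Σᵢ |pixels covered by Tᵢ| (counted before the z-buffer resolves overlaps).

T0:
  2·area = 32  (B↔C swapped to make it positive)
  edge (11, 16)→(8, 20): d=(-3,4) right/bottom  bias=-1
  edge (8, 20)→(0, 20): d=(-8,0) right/bottom  bias=-1
  edge (0, 20)→(11, 16): d=(11,-4) top-left  bias=+0
    (4,8)@(9, 17): e=[5,24,3] → █
    (5,8)@(11, 17): e=[-3,24,11] → ·
    (1,9)@(3, 19): e=[23,8,1] → █
    (2,9)@(5, 19): e=[15,8,9] → █
    (3,9)@(7, 19): e=[7,8,17] → █
    (4,9)@(9, 19): e=[-1,8,25] → ·
    (1,10)@(3, 21): e=[17,-8,23] → ·
    (2,10)@(5, 21): e=[9,-8,31] → ·
    (3,10)@(7, 21): e=[1,-8,39] → ·
  covered (4 px):
    · · · · · ·
    · · · · · ·
    · · · · · ·
    · · · · · ·
    · · · · · ·
    · · · · · ·
    · · · · · ·
    · · · · · ·
    · · · · █ ·
    · █ █ █ · ·
    · · · · · ·
    · · · · · ·
T1:
  2·area = 100
  edge (12, 16)→(2, 10): d=(-10,-6) top-left  bias=+0
  edge (2, 10)→(2, 0): d=(0,-10) top-left  bias=+0
  edge (2, 0)→(12, 16): d=(10,16) right/bottom  bias=-1
    (1,1)@(3, 3): e=[76,10,14] → █
    (2,1)@(5, 3): e=[88,30,-18] → ·
    (1,2)@(3, 5): e=[56,10,34] → █
    (2,2)@(5, 5): e=[68,30,2] → █
    (3,2)@(7, 5): e=[80,50,-30] → ·
    (1,3)@(3, 7): e=[36,10,54] → █
    (3,3)@(7, 7): e=[60,50,-10] → ·
    (1,4)@(3, 9): e=[16,10,74] → █
    (3,4)@(7, 9): e=[40,50,10] → █
    (4,4)@(9, 9): e=[52,70,-22] → ·
    (1,5)@(3, 11): e=[-4,10,94] → ·
    (2,5)@(5, 11): e=[8,30,62] → █
    (3,6)@(7, 13): e=[0,50,50] → █  [on edge]
  covered (13 px):
    · · · · · ·
    · █ · · · ·
    · █ █ · · ·
    · █ █ · · ·
    · █ █ █ · ·
    · · █ █ · ·
    · · · █ █ ·
    · · · · · █
    · · · · · ·
    · · · · · ·
    · · · · · ·
    · · · · · ·

Result: 17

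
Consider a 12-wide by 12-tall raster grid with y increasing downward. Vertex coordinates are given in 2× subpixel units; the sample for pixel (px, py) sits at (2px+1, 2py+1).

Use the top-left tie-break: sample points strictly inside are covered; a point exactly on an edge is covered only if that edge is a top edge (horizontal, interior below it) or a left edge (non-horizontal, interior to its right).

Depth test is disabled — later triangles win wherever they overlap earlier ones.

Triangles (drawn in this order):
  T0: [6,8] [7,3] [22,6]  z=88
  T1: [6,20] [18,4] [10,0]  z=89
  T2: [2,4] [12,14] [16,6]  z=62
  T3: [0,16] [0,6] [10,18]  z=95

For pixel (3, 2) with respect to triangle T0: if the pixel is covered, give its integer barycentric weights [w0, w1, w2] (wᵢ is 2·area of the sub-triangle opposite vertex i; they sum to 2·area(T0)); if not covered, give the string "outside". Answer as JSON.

T0:
  2·area = 78
  edge (6, 8)→(7, 3): d=(1,-5) top-left  bias=+0
  edge (7, 3)→(22, 6): d=(15,3) right/bottom  bias=-1
  edge (22, 6)→(6, 8): d=(-16,2) right/bottom  bias=-1
    (3,1)@(7, 3): e=[0,0,78] → ·  [on edge]
    (3,2)@(7, 5): e=[2,30,46] → █
    (4,2)@(9, 5): e=[12,24,42] → █
    (5,2)@(11, 5): e=[22,18,38] → █
    (6,2)@(13, 5): e=[32,12,34] → █
    (7,2)@(15, 5): e=[42,6,30] → █
    (8,2)@(17, 5): e=[52,0,26] → ·  [on edge]
    (3,3)@(7, 7): e=[4,60,14] → █
    (7,3)@(15, 7): e=[44,36,-2] → ·
    (3,4)@(7, 9): e=[6,90,-18] → ·
    (4,4)@(9, 9): e=[16,84,-22] → ·
    (5,4)@(11, 9): e=[26,78,-26] → ·
    (2,6)@(5, 13): e=[0,156,-78] → ·  [on edge]
    (1,11)@(3, 23): e=[0,312,-234] → ·  [on edge]
  covered (9 px):
    · · · · · · · · · · · ·
    · · · · · · · · · · · ·
    · · · █ █ █ █ █ · · · ·
    · · · █ █ █ █ · · · · ·
    · · · · · · · · · · · ·
    · · · · · · · · · · · ·
    · · · · · · · · · · · ·
    · · · · · · · · · · · ·
    · · · · · · · · · · · ·
    · · · · · · · · · · · ·
    · · · · · · · · · · · ·
    · · · · · · · · · · · ·
T1:
  2·area = 176  (B↔C swapped to make it positive)
  edge (6, 20)→(10, 0): d=(4,-20) top-left  bias=+0
  edge (10, 0)→(18, 4): d=(8,4) right/bottom  bias=-1
  edge (18, 4)→(6, 20): d=(-12,16) right/bottom  bias=-1
    (5,0)@(11, 1): e=[24,4,148] → █
    (6,0)@(13, 1): e=[64,-4,116] → ·
    (5,1)@(11, 3): e=[32,20,124] → █
    (6,1)@(13, 3): e=[72,12,92] → █
    (7,1)@(15, 3): e=[112,4,60] → █
    (8,1)@(17, 3): e=[152,-4,28] → ·
    (4,2)@(9, 5): e=[0,44,132] → █  [on edge]
    (8,2)@(17, 5): e=[160,12,4] → █
    (9,2)@(19, 5): e=[200,4,-28] → ·
    (4,3)@(9, 7): e=[8,60,108] → █
    (8,3)@(17, 7): e=[168,28,-20] → ·
    (4,4)@(9, 9): e=[16,76,84] → █
    (3,7)@(7, 15): e=[0,132,44] → █  [on edge]
  covered (23 px):
    · · · · · █ · · · · · ·
    · · · · · █ █ █ · · · ·
    · · · · █ █ █ █ █ · · ·
    · · · · █ █ █ █ · · · ·
    · · · · █ █ █ · · · · ·
    · · · · █ █ · · · · · ·
    · · · · █ █ · · · · · ·
    · · · █ █ · · · · · · ·
    · · · █ · · · · · · · ·
    · · · · · · · · · · · ·
    · · · · · · · · · · · ·
    · · · · · · · · · · · ·
T2:
  2·area = 120  (B↔C swapped to make it positive)
  edge (2, 4)→(16, 6): d=(14,2) right/bottom  bias=-1
  edge (16, 6)→(12, 14): d=(-4,8) right/bottom  bias=-1
  edge (12, 14)→(2, 4): d=(-10,-10) top-left  bias=+0
    (0,1)@(1, 3): e=[-12,132,0] → ·  [on edge]
    (1,2)@(3, 5): e=[12,108,0] → █  [on edge]
    (2,2)@(5, 5): e=[8,92,20] → █
    (3,2)@(7, 5): e=[4,76,40] → █
    (4,2)@(9, 5): e=[0,60,60] → ·  [on edge]
    (1,3)@(3, 7): e=[40,100,-20] → ·
    (2,3)@(5, 7): e=[36,84,0] → █  [on edge]
    (4,3)@(9, 7): e=[28,52,40] → █
    (5,3)@(11, 7): e=[24,36,60] → █
    (6,3)@(13, 7): e=[20,20,80] → █
    (7,3)@(15, 7): e=[16,4,100] → █
    (8,3)@(17, 7): e=[12,-12,120] → ·
    (11,3)@(23, 7): e=[0,-60,180] → ·  [on edge]
    (3,4)@(7, 9): e=[60,60,0] → █  [on edge]
    (4,5)@(9, 11): e=[84,36,0] → █  [on edge]
    (5,6)@(11, 13): e=[108,12,0] → █  [on edge]
    (6,7)@(13, 15): e=[132,-12,0] → ·  [on edge]
    (7,8)@(15, 17): e=[156,-36,0] → ·  [on edge]
    (8,9)@(17, 19): e=[180,-60,0] → ·  [on edge]
    (9,10)@(19, 21): e=[204,-84,0] → ·  [on edge]
    (10,11)@(21, 23): e=[228,-108,0] → ·  [on edge]
  covered (17 px):
    · · · · · · · · · · · ·
    · · · · · · · · · · · ·
    · █ █ █ · · · · · · · ·
    · · █ █ █ █ █ █ · · · ·
    · · · █ █ █ █ · · · · ·
    · · · · █ █ █ · · · · ·
    · · · · · █ · · · · · ·
    · · · · · · · · · · · ·
    · · · · · · · · · · · ·
    · · · · · · · · · · · ·
    · · · · · · · · · · · ·
    · · · · · · · · · · · ·
T3:
  2·area = 100
  edge (0, 16)→(0, 6): d=(0,-10) top-left  bias=+0
  edge (0, 6)→(10, 18): d=(10,12) right/bottom  bias=-1
  edge (10, 18)→(0, 16): d=(-10,-2) top-left  bias=+0
    (0,4)@(1, 9): e=[10,18,72] → █
    (1,4)@(3, 9): e=[30,-6,76] → ·
    (0,5)@(1, 11): e=[10,38,52] → █
    (1,5)@(3, 11): e=[30,14,56] → █
    (2,5)@(5, 11): e=[50,-10,60] → ·
    (0,6)@(1, 13): e=[10,58,32] → █
    (2,6)@(5, 13): e=[50,10,40] → █
    (3,6)@(7, 13): e=[70,-14,44] → ·
    (0,7)@(1, 15): e=[10,78,12] → █
    (3,7)@(7, 15): e=[70,6,24] → █
    (4,7)@(9, 15): e=[90,-18,28] → ·
    (0,8)@(1, 17): e=[10,98,-8] → ·
    (2,8)@(5, 17): e=[50,50,0] → █  [on edge]
    (7,9)@(15, 19): e=[150,-50,0] → ·  [on edge]
  covered (13 px):
    · · · · · · · · · · · ·
    · · · · · · · · · · · ·
    · · · · · · · · · · · ·
    · · · · · · · · · · · ·
    █ · · · · · · · · · · ·
    █ █ · · · · · · · · · ·
    █ █ █ · · · · · · · · ·
    █ █ █ █ · · · · · · · ·
    · · █ █ █ · · · · · · ·
    · · · · · · · · · · · ·
    · · · · · · · · · · · ·
    · · · · · · · · · · · ·

Answer: [30,46,2]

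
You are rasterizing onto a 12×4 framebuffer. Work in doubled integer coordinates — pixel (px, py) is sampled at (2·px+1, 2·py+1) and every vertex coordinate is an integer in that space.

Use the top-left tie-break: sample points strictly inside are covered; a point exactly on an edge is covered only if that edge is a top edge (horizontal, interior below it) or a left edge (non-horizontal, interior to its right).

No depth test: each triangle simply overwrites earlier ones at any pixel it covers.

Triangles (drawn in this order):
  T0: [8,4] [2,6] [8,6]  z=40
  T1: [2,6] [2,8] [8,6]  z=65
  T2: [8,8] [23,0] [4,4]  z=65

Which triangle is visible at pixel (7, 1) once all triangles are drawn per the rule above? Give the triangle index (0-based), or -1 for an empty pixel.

T0:
  2·area = 12  (B↔C swapped to make it positive)
  edge (8, 4)→(8, 6): d=(0,2) right/bottom  bias=-1
  edge (8, 6)→(2, 6): d=(-6,0) right/bottom  bias=-1
  edge (2, 6)→(8, 4): d=(6,-2) top-left  bias=+0
    (8,0)@(17, 1): e=[-18,30,0] → ·  [on edge]
    (5,1)@(11, 3): e=[-6,18,0] → ·  [on edge]
    (2,2)@(5, 5): e=[6,6,0] → #  [on edge]
    (3,2)@(7, 5): e=[2,6,4] → #
    (4,2)@(9, 5): e=[-2,6,8] → ·
    (2,3)@(5, 7): e=[6,-6,12] → ·
    (3,3)@(7, 7): e=[2,-6,16] → ·
  covered (2 px):
    · · · · · · · · · · · ·
    · · · · · · · · · · · ·
    · · # # · · · · · · · ·
    · · · · · · · · · · · ·
T1:
  2·area = 12  (B↔C swapped to make it positive)
  edge (2, 6)→(8, 6): d=(6,0) top-left  bias=+0
  edge (8, 6)→(2, 8): d=(-6,2) right/bottom  bias=-1
  edge (2, 8)→(2, 6): d=(0,-2) top-left  bias=+0
    (11,0)@(23, 1): e=[-30,0,42] → ·  [on edge]
    (8,1)@(17, 3): e=[-18,0,30] → ·  [on edge]
    (5,2)@(11, 5): e=[-6,0,18] → ·  [on edge]
    (1,3)@(3, 7): e=[6,4,2] → #
    (2,3)@(5, 7): e=[6,0,6] → ·  [on edge]
  covered (1 px):
    · · · · · · · · · · · ·
    · · · · · · · · · · · ·
    · · · · · · · · · · · ·
    · # · · · · · · · · · ·
T2:
  2·area = 92  (B↔C swapped to make it positive)
  edge (8, 8)→(4, 4): d=(-4,-4) top-left  bias=+0
  edge (4, 4)→(23, 0): d=(19,-4) top-left  bias=+0
  edge (23, 0)→(8, 8): d=(-15,8) right/bottom  bias=-1
    (0,0)@(1, 1): e=[0,-69,161] → ·  [on edge]
    (9,0)@(19, 1): e=[72,3,17] → #
    (10,0)@(21, 1): e=[80,11,1] → #
    (11,0)@(23, 1): e=[88,19,-15] → ·
    (1,1)@(3, 3): e=[0,-23,115] → ·  [on edge]
    (4,1)@(9, 3): e=[24,1,67] → #
    (5,1)@(11, 3): e=[32,9,51] → #
    (6,1)@(13, 3): e=[40,17,35] → #
    (7,1)@(15, 3): e=[48,25,19] → #
    (8,1)@(17, 3): e=[56,33,3] → #
    (9,1)@(19, 3): e=[64,41,-13] → ·
    (10,1)@(21, 3): e=[72,49,-29] → ·
    (2,2)@(5, 5): e=[0,23,69] → #  [on edge]
    (3,3)@(7, 7): e=[0,69,23] → #  [on edge]
  covered (14 px):
    · · · · · · · · · # # ·
    · · · · # # # # # · · ·
    · · # # # # # · · · · ·
    · · · # # · · · · · · ·

Z-buffer (winner per pixel, '.' = empty):
  . . . . . . . . . 2 2 .
  . . . . 2 2 2 2 2 . . .
  . . 2 2 2 2 2 . . . . .
  . 1 . 2 2 . . . . . . .

Final: 2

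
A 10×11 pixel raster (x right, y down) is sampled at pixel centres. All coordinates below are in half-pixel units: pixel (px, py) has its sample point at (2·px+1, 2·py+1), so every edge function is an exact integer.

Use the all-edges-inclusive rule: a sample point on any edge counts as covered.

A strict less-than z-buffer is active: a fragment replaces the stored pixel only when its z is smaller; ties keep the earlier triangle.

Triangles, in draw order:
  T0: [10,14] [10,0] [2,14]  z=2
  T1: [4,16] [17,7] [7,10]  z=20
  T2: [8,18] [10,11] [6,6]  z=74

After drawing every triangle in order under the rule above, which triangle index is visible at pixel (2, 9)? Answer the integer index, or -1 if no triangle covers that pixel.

T0:
  2·area = 112  (B↔C swapped to make it positive)
  edge (10, 14)→(2, 14): d=(-8,0) inclusive
  edge (2, 14)→(10, 0): d=(8,-14) inclusive
  edge (10, 0)→(10, 14): d=(0,14) inclusive
    (4,1)@(9, 3): e=[88,10,14] → #
    (5,1)@(11, 3): e=[88,38,-14] → ·
    (4,2)@(9, 5): e=[72,26,14] → #
    (5,2)@(11, 5): e=[72,54,-14] → ·
    (3,3)@(7, 7): e=[56,14,42] → #
    (5,3)@(11, 7): e=[56,70,-14] → ·
    (2,4)@(5, 9): e=[40,2,70] → #
    (5,4)@(11, 9): e=[40,86,-14] → ·
    (2,5)@(5, 11): e=[24,18,70] → #
    (5,5)@(11, 11): e=[24,102,-14] → ·
    (1,6)@(3, 13): e=[8,6,98] → #
    (5,6)@(11, 13): e=[8,118,-14] → ·
  covered (14 px):
    · · · · · · · · · ·
    · · · · # · · · · ·
    · · · · # · · · · ·
    · · · # # · · · · ·
    · · # # # · · · · ·
    · · # # # · · · · ·
    · # # # # · · · · ·
    · · · · · · · · · ·
    · · · · · · · · · ·
    · · · · · · · · · ·
    · · · · · · · · · ·
T1:
  2·area = 51  (B↔C swapped to make it positive)
  edge (4, 16)→(7, 10): d=(3,-6) inclusive
  edge (7, 10)→(17, 7): d=(10,-3) inclusive
  edge (17, 7)→(4, 16): d=(-13,9) inclusive
    (8,3)@(17, 7): e=[51,0,0] → #  [on edge]
    (9,3)@(19, 7): e=[63,6,-18] → ·
    (5,4)@(11, 9): e=[21,2,28] → #
    (6,4)@(13, 9): e=[33,8,10] → #
    (7,4)@(15, 9): e=[45,14,-8] → ·
    (8,4)@(17, 9): e=[57,20,-26] → ·
    (3,5)@(7, 11): e=[3,10,38] → #
    (4,5)@(9, 11): e=[15,16,20] → #
    (6,5)@(13, 11): e=[39,28,-16] → ·
    (3,6)@(7, 13): e=[9,30,12] → #
    (4,6)@(9, 13): e=[21,36,-6] → ·
    (5,6)@(11, 13): e=[33,42,-24] → ·
  covered (8 px):
    · · · · · · · · · ·
    · · · · · · · · · ·
    · · · · · · · · · ·
    · · · · · · · · # ·
    · · · · · # # · · ·
    · · · # # # · · · ·
    · · · # · · · · · ·
    · · # · · · · · · ·
    · · · · · · · · · ·
    · · · · · · · · · ·
    · · · · · · · · · ·
T2:
  2·area = 38  (B↔C swapped to make it positive)
  edge (8, 18)→(6, 6): d=(-2,-12) inclusive
  edge (6, 6)→(10, 11): d=(4,5) inclusive
  edge (10, 11)→(8, 18): d=(-2,7) inclusive
    (3,4)@(7, 9): e=[6,7,25] → #
    (4,4)@(9, 9): e=[30,-3,11] → ·
    (3,5)@(7, 11): e=[2,15,21] → #
    (4,5)@(9, 11): e=[26,5,7] → #
    (5,5)@(11, 11): e=[50,-5,-7] → ·
    (3,6)@(7, 13): e=[-2,23,17] → ·
    (4,6)@(9, 13): e=[22,13,3] → #
    (5,6)@(11, 13): e=[46,3,-11] → ·
    (4,7)@(9, 15): e=[18,21,-1] → ·
  covered (4 px):
    · · · · · · · · · ·
    · · · · · · · · · ·
    · · · · · · · · · ·
    · · · · · · · · · ·
    · · · # · · · · · ·
    · · · # # · · · · ·
    · · · · # · · · · ·
    · · · · · · · · · ·
    · · · · · · · · · ·
    · · · · · · · · · ·
    · · · · · · · · · ·

Z-buffer (winner per pixel, '.' = empty):
  . . . . . . . . . .
  . . . . 0 . . . . .
  . . . . 0 . . . . .
  . . . 0 0 . . . 1 .
  . . 0 0 0 1 1 . . .
  . . 0 0 0 1 . . . .
  . 0 0 0 0 . . . . .
  . . 1 . . . . . . .
  . . . . . . . . . .
  . . . . . . . . . .
  . . . . . . . . . .

Answer: -1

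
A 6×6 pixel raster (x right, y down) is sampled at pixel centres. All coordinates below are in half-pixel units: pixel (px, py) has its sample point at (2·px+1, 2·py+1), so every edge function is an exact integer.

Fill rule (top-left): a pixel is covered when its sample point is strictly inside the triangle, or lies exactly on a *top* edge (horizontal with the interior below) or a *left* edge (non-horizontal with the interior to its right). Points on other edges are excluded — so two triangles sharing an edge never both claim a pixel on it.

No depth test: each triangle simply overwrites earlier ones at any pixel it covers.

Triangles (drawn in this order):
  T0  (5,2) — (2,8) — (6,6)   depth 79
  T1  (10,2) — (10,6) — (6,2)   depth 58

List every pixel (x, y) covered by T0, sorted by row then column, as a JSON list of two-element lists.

T0:
  2·area = 18  (B↔C swapped to make it positive)
  edge (5, 2)→(6, 6): d=(1,4) right/bottom  bias=-1
  edge (6, 6)→(2, 8): d=(-4,2) right/bottom  bias=-1
  edge (2, 8)→(5, 2): d=(3,-6) top-left  bias=+0
    (2,1)@(5, 3): e=[1,14,3] → #
    (3,1)@(7, 3): e=[-7,10,15] → ·
    (2,2)@(5, 5): e=[3,6,9] → #
    (3,2)@(7, 5): e=[-5,2,21] → ·
    (1,3)@(3, 7): e=[13,2,3] → #
    (2,3)@(5, 7): e=[5,-2,15] → ·
    (1,4)@(3, 9): e=[15,-6,9] → ·
  covered (3 px):
    · · · · · ·
    · · # · · ·
    · · # · · ·
    · # · · · ·
    · · · · · ·
    · · · · · ·
T1:
  2·area = 16
  edge (10, 2)→(10, 6): d=(0,4) right/bottom  bias=-1
  edge (10, 6)→(6, 2): d=(-4,-4) top-left  bias=+0
  edge (6, 2)→(10, 2): d=(4,0) top-left  bias=+0
    (2,0)@(5, 1): e=[20,0,-4] → ·  [on edge]
    (3,1)@(7, 3): e=[12,0,4] → #  [on edge]
    (4,1)@(9, 3): e=[4,8,4] → #
    (5,1)@(11, 3): e=[-4,16,4] → ·
    (3,2)@(7, 5): e=[12,-8,12] → ·
    (4,2)@(9, 5): e=[4,0,12] → #  [on edge]
    (5,2)@(11, 5): e=[-4,8,12] → ·
    (4,3)@(9, 7): e=[4,-8,20] → ·
    (5,3)@(11, 7): e=[-4,0,20] → ·  [on edge]
  covered (3 px):
    · · · · · ·
    · · · # # ·
    · · · · # ·
    · · · · · ·
    · · · · · ·
    · · · · · ·

Answer: [[2,1],[2,2],[1,3]]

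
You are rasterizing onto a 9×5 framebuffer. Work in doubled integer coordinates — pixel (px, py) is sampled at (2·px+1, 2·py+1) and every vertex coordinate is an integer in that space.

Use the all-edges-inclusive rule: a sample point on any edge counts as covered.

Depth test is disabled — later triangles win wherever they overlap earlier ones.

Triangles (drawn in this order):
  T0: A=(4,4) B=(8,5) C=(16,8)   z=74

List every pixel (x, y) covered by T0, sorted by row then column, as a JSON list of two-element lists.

T0:
  2·area = 4
  edge (4, 4)→(8, 5): d=(4,1) inclusive
  edge (8, 5)→(16, 8): d=(8,3) inclusive
  edge (16, 8)→(4, 4): d=(-12,-4) inclusive
    (0,1)@(1, 3): e=[-1,5,0] → ·  [on edge]
    (3,2)@(7, 5): e=[1,3,0] → #  [on edge]
    (4,2)@(9, 5): e=[-1,-3,8] → ·
    (3,3)@(7, 7): e=[9,19,-24] → ·
    (6,3)@(13, 7): e=[3,1,0] → #  [on edge]
    (7,3)@(15, 7): e=[1,-5,8] → ·
    (6,4)@(13, 9): e=[11,17,-24] → ·
  covered (2 px):
    · · · · · · · · ·
    · · · · · · · · ·
    · · · # · · · · ·
    · · · · · · # · ·
    · · · · · · · · ·

Final: [[3,2],[6,3]]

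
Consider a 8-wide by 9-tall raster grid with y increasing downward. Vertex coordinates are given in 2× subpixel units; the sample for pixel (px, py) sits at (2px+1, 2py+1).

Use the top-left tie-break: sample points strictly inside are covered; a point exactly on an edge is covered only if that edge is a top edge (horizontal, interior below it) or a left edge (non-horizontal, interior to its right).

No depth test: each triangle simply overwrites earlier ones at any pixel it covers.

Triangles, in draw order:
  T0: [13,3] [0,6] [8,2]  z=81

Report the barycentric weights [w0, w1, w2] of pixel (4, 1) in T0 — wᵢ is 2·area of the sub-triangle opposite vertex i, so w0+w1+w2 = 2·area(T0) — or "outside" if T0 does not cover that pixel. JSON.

T0:
  2·area = 28
  edge (13, 3)→(0, 6): d=(-13,3) right/bottom  bias=-1
  edge (0, 6)→(8, 2): d=(8,-4) top-left  bias=+0
  edge (8, 2)→(13, 3): d=(5,1) right/bottom  bias=-1
    (1,0)@(3, 1): e=[56,-28,0] → .  [on edge]
    (3,1)@(7, 3): e=[18,4,6] → X
    (4,1)@(9, 3): e=[12,12,4] → X
    (5,1)@(11, 3): e=[6,20,2] → X
    (6,1)@(13, 3): e=[0,28,0] → .  [on edge]
    (1,2)@(3, 5): e=[4,4,20] → X
    (2,2)@(5, 5): e=[-2,12,18] → .
    (3,2)@(7, 5): e=[-8,20,16] → .
    (4,2)@(9, 5): e=[-14,28,14] → .
    (5,2)@(11, 5): e=[-20,36,12] → .
    (1,3)@(3, 7): e=[-22,20,30] → .
  covered (4 px):
    . . . . . . . .
    . . . X X X . .
    . X . . . . . .
    . . . . . . . .
    . . . . . . . .
    . . . . . . . .
    . . . . . . . .
    . . . . . . . .
    . . . . . . . .

Answer: [12,4,12]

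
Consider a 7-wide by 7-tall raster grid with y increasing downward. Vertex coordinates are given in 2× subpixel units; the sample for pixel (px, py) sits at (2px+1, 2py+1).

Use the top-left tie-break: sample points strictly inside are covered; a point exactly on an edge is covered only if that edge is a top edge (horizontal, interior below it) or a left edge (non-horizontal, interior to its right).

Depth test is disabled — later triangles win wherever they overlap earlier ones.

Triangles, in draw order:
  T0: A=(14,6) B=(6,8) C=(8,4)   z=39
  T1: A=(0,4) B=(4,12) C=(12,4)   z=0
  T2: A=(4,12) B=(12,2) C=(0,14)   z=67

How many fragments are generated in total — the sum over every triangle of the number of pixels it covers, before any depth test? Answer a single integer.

T0:
  2·area = 28
  edge (14, 6)→(6, 8): d=(-8,2) right/bottom  bias=-1
  edge (6, 8)→(8, 4): d=(2,-4) top-left  bias=+0
  edge (8, 4)→(14, 6): d=(6,2) right/bottom  bias=-1
    (2,1)@(5, 3): e=[42,-14,0] → ·  [on edge]
    (4,2)@(9, 5): e=[18,6,4] → #
    (5,2)@(11, 5): e=[14,14,0] → ·  [on edge]
    (3,3)@(7, 7): e=[6,2,20] → #
    (5,3)@(11, 7): e=[-2,18,12] → ·
    (3,4)@(7, 9): e=[-10,6,32] → ·
    (4,4)@(9, 9): e=[-14,14,28] → ·
  covered (3 px):
    · · · · · · ·
    · · · · · · ·
    · · · · # · ·
    · · · # # · ·
    · · · · · · ·
    · · · · · · ·
    · · · · · · ·
T1:
  2·area = 96  (B↔C swapped to make it positive)
  edge (0, 4)→(12, 4): d=(12,0) top-left  bias=+0
  edge (12, 4)→(4, 12): d=(-8,8) right/bottom  bias=-1
  edge (4, 12)→(0, 4): d=(-4,-8) top-left  bias=+0
    (6,1)@(13, 3): e=[-12,0,108] → ·  [on edge]
    (0,2)@(1, 5): e=[12,80,4] → #
    (1,2)@(3, 5): e=[12,64,20] → #
    (2,2)@(5, 5): e=[12,48,36] → #
    (3,2)@(7, 5): e=[12,32,52] → #
    (4,2)@(9, 5): e=[12,16,68] → #
    (5,2)@(11, 5): e=[12,0,84] → ·  [on edge]
    (0,3)@(1, 7): e=[36,64,-4] → ·
    (1,3)@(3, 7): e=[36,48,12] → #
    (4,3)@(9, 7): e=[36,0,60] → ·  [on edge]
    (1,4)@(3, 9): e=[60,32,4] → #
    (3,4)@(7, 9): e=[60,0,36] → ·  [on edge]
    (2,5)@(5, 11): e=[84,0,12] → ·  [on edge]
    (1,6)@(3, 13): e=[108,0,-12] → ·  [on edge]
  covered (10 px):
    · · · · · · ·
    · · · · · · ·
    # # # # # · ·
    · # # # · · ·
    · # # · · · ·
    · · · · · · ·
    · · · · · · ·
T2:
  2·area = 24  (B↔C swapped to make it positive)
  edge (4, 12)→(0, 14): d=(-4,2) right/bottom  bias=-1
  edge (0, 14)→(12, 2): d=(12,-12) top-left  bias=+0
  edge (12, 2)→(4, 12): d=(-8,10) right/bottom  bias=-1
    (6,0)@(13, 1): e=[26,0,-2] → ·  [on edge]
    (5,1)@(11, 3): e=[22,0,2] → #  [on edge]
    (6,1)@(13, 3): e=[18,24,-18] → ·
    (4,2)@(9, 5): e=[18,0,6] → #  [on edge]
    (5,2)@(11, 5): e=[14,24,-14] → ·
    (3,3)@(7, 7): e=[14,0,10] → #  [on edge]
    (4,3)@(9, 7): e=[10,24,-10] → ·
    (2,4)@(5, 9): e=[10,0,14] → #  [on edge]
    (3,4)@(7, 9): e=[6,24,-6] → ·
    (1,5)@(3, 11): e=[6,0,18] → #  [on edge]
    (2,5)@(5, 11): e=[2,24,-2] → ·
    (0,6)@(1, 13): e=[2,0,22] → #  [on edge]
  covered (6 px):
    · · · · · · ·
    · · · · · # ·
    · · · · # · ·
    · · · # · · ·
    · · # · · · ·
    · # · · · · ·
    # · · · · · ·

Answer: 19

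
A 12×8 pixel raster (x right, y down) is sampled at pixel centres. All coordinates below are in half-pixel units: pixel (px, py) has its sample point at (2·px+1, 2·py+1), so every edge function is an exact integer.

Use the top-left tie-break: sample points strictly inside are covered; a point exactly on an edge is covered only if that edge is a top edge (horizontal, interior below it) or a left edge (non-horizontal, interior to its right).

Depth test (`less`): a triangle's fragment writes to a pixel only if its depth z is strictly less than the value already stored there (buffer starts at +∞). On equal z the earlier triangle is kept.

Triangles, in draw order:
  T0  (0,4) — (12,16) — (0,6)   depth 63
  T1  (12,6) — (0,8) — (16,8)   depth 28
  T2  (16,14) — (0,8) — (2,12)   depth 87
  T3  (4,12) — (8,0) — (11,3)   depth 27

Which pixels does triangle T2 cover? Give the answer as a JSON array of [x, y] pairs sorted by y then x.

T0:
  2·area = 24
  edge (0, 4)→(12, 16): d=(12,12) right/bottom  bias=-1
  edge (12, 16)→(0, 6): d=(-12,-10) top-left  bias=+0
  edge (0, 6)→(0, 4): d=(0,-2) top-left  bias=+0
    (0,2)@(1, 5): e=[0,22,2] → .  [on edge]
    (1,3)@(3, 7): e=[0,18,6] → .  [on edge]
    (2,4)@(5, 9): e=[0,14,10] → .  [on edge]
    (3,5)@(7, 11): e=[0,10,14] → .  [on edge]
    (4,6)@(9, 13): e=[0,6,18] → .  [on edge]
    (5,7)@(11, 15): e=[0,2,22] → .  [on edge]
  covered (0 px):
    . . . . . . . . . . . .
    . . . . . . . . . . . .
    . . . . . . . . . . . .
    . . . . . . . . . . . .
    . . . . . . . . . . . .
    . . . . . . . . . . . .
    . . . . . . . . . . . .
    . . . . . . . . . . . .
T1:
  2·area = 32  (B↔C swapped to make it positive)
  edge (12, 6)→(16, 8): d=(4,2) right/bottom  bias=-1
  edge (16, 8)→(0, 8): d=(-16,0) right/bottom  bias=-1
  edge (0, 8)→(12, 6): d=(12,-2) top-left  bias=+0
    (3,3)@(7, 7): e=[14,16,2] → X
    (4,3)@(9, 7): e=[10,16,6] → X
    (5,3)@(11, 7): e=[6,16,10] → X
    (6,3)@(13, 7): e=[2,16,14] → X
    (7,3)@(15, 7): e=[-2,16,18] → .
    (3,4)@(7, 9): e=[22,-16,26] → .
    (4,4)@(9, 9): e=[18,-16,30] → .
    (5,4)@(11, 9): e=[14,-16,34] → .
    (6,4)@(13, 9): e=[10,-16,38] → .
  covered (4 px):
    . . . . . . . . . . . .
    . . . . . . . . . . . .
    . . . . . . . . . . . .
    . . . X X X X . . . . .
    . . . . . . . . . . . .
    . . . . . . . . . . . .
    . . . . . . . . . . . .
    . . . . . . . . . . . .
T2:
  2·area = 52  (B↔C swapped to make it positive)
  edge (16, 14)→(2, 12): d=(-14,-2) top-left  bias=+0
  edge (2, 12)→(0, 8): d=(-2,-4) top-left  bias=+0
  edge (0, 8)→(16, 14): d=(16,6) right/bottom  bias=-1
    (0,4)@(1, 9): e=[40,2,10] → X
    (1,4)@(3, 9): e=[44,10,-2] → .
    (0,5)@(1, 11): e=[12,-2,42] → .
    (1,5)@(3, 11): e=[16,6,30] → X
    (2,5)@(5, 11): e=[20,14,18] → X
    (3,5)@(7, 11): e=[24,22,6] → X
    (4,5)@(9, 11): e=[28,30,-6] → .
    (1,6)@(3, 13): e=[-12,2,62] → .
    (2,6)@(5, 13): e=[-8,10,50] → .
    (3,6)@(7, 13): e=[-4,18,38] → .
    (4,6)@(9, 13): e=[0,26,26] → X  [on edge]
    (5,6)@(11, 13): e=[4,34,14] → X
    (11,7)@(23, 15): e=[0,78,-26] → .  [on edge]
  covered (7 px):
    . . . . . . . . . . . .
    . . . . . . . . . . . .
    . . . . . . . . . . . .
    . . . . . . . . . . . .
    X . . . . . . . . . . .
    . X X X . . . . . . . .
    . . . . X X X . . . . .
    . . . . . . . . . . . .
T3:
  2·area = 48
  edge (4, 12)→(8, 0): d=(4,-12) top-left  bias=+0
  edge (8, 0)→(11, 3): d=(3,3) right/bottom  bias=-1
  edge (11, 3)→(4, 12): d=(-7,9) right/bottom  bias=-1
    (4,0)@(9, 1): e=[16,0,32] → .  [on edge]
    (3,1)@(7, 3): e=[0,12,36] → X  [on edge]
    (4,1)@(9, 3): e=[24,6,18] → X
    (5,1)@(11, 3): e=[48,0,0] → .  [on edge]
    (3,2)@(7, 5): e=[8,18,22] → X
    (5,2)@(11, 5): e=[56,6,-14] → .
    (6,2)@(13, 5): e=[80,0,-32] → .  [on edge]
    (3,3)@(7, 7): e=[16,24,8] → X
    (4,3)@(9, 7): e=[40,18,-10] → .
    (7,3)@(15, 7): e=[112,0,-64] → .  [on edge]
    (2,4)@(5, 9): e=[0,36,12] → X  [on edge]
    (3,4)@(7, 9): e=[24,30,-6] → .
    (8,4)@(17, 9): e=[144,0,-96] → .  [on edge]
    (9,5)@(19, 11): e=[176,0,-128] → .  [on edge]
    (10,6)@(21, 13): e=[208,0,-160] → .  [on edge]
    (1,7)@(3, 15): e=[0,60,-12] → .  [on edge]
    (11,7)@(23, 15): e=[240,0,-192] → .  [on edge]
  covered (6 px):
    . . . . . . . . . . . .
    . . . X X . . . . . . .
    . . . X X . . . . . . .
    . . . X . . . . . . . .
    . . X . . . . . . . . .
    . . . . . . . . . . . .
    . . . . . . . . . . . .
    . . . . . . . . . . . .

Final: [[0,4],[1,5],[2,5],[3,5],[4,6],[5,6],[6,6]]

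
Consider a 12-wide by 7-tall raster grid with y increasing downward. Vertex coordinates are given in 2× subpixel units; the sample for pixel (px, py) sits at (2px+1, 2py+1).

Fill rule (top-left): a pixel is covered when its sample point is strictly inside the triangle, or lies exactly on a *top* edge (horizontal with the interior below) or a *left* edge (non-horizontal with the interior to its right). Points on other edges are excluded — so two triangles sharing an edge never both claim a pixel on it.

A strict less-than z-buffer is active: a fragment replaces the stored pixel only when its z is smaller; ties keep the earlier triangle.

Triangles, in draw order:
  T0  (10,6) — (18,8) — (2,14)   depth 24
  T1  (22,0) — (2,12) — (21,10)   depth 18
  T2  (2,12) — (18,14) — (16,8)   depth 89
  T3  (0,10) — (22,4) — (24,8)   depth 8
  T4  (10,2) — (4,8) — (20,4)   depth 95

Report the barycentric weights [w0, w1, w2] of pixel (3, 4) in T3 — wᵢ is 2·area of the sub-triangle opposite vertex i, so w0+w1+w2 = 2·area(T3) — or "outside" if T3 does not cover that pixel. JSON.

T0:
  2·area = 80
  edge (10, 6)→(18, 8): d=(8,2) right/bottom  bias=-1
  edge (18, 8)→(2, 14): d=(-16,6) right/bottom  bias=-1
  edge (2, 14)→(10, 6): d=(8,-8) top-left  bias=+0
    (7,0)@(15, 1): e=[-50,130,0] → ·  [on edge]
    (6,1)@(13, 3): e=[-30,110,0] → ·  [on edge]
    (5,2)@(11, 5): e=[-10,90,0] → ·  [on edge]
    (4,3)@(9, 7): e=[10,70,0] → #  [on edge]
    (5,3)@(11, 7): e=[6,58,16] → #
    (6,3)@(13, 7): e=[2,46,32] → #
    (7,3)@(15, 7): e=[-2,34,48] → ·
    (3,4)@(7, 9): e=[30,50,0] → #  [on edge]
    (7,4)@(15, 9): e=[14,2,64] → #
    (8,4)@(17, 9): e=[10,-10,80] → ·
    (2,5)@(5, 11): e=[50,30,0] → #  [on edge]
    (5,5)@(11, 11): e=[38,-6,48] → ·
    (1,6)@(3, 13): e=[70,10,0] → #  [on edge]
  covered (12 px):
    · · · · · · · · · · · ·
    · · · · · · · · · · · ·
    · · · · · · · · · · · ·
    · · · · # # # · · · · ·
    · · · # # # # # · · · ·
    · · # # # · · · · · · ·
    · # · · · · · · · · · ·
T1:
  2·area = 188  (B↔C swapped to make it positive)
  edge (22, 0)→(21, 10): d=(-1,10) right/bottom  bias=-1
  edge (21, 10)→(2, 12): d=(-19,2) right/bottom  bias=-1
  edge (2, 12)→(22, 0): d=(20,-12) top-left  bias=+0
    (10,0)@(21, 1): e=[9,171,8] → #
    (11,0)@(23, 1): e=[-11,167,32] → ·
    (8,1)@(17, 3): e=[47,141,0] → #  [on edge]
    (9,1)@(19, 3): e=[27,137,24] → #
    (11,1)@(23, 3): e=[-13,129,72] → ·
    (7,2)@(15, 5): e=[65,107,16] → #
    (11,2)@(23, 5): e=[-15,91,112] → ·
    (5,3)@(11, 7): e=[103,77,8] → #
    (6,3)@(13, 7): e=[83,73,32] → #
    (11,3)@(23, 7): e=[-17,53,152] → ·
    (3,4)@(7, 9): e=[141,47,0] → #  [on edge]
    (4,4)@(9, 9): e=[121,43,24] → #
  covered (26 px):
    · · · · · · · · · · # ·
    · · · · · · · · # # # ·
    · · · · · · · # # # # ·
    · · · · · # # # # # # ·
    · · · # # # # # # # # ·
    · · # # # # · · · · · ·
    · · · · · · · · · · · ·
T2:
  2·area = 92  (B↔C swapped to make it positive)
  edge (2, 12)→(16, 8): d=(14,-4) top-left  bias=+0
  edge (16, 8)→(18, 14): d=(2,6) right/bottom  bias=-1
  edge (18, 14)→(2, 12): d=(-16,-2) top-left  bias=+0
    (7,2)@(15, 5): e=[-46,0,138] → ·  [on edge]
    (6,4)@(13, 9): e=[2,20,70] → #
    (7,4)@(15, 9): e=[10,8,74] → #
    (8,4)@(17, 9): e=[18,-4,78] → ·
    (3,5)@(7, 11): e=[6,60,26] → #
    (4,5)@(9, 11): e=[14,48,30] → #
    (5,5)@(11, 11): e=[22,36,34] → #
    (8,5)@(17, 11): e=[46,0,46] → ·  [on edge]
    (3,6)@(7, 13): e=[34,64,-6] → ·
    (4,6)@(9, 13): e=[42,52,-2] → ·
    (5,6)@(11, 13): e=[50,40,2] → #
    (8,6)@(17, 13): e=[74,4,14] → #
  covered (11 px):
    · · · · · · · · · · · ·
    · · · · · · · · · · · ·
    · · · · · · · · · · · ·
    · · · · · · · · · · · ·
    · · · · · · # # · · · ·
    · · · # # # # # · · · ·
    · · · · · # # # # · · ·
T3:
  2·area = 100
  edge (0, 10)→(22, 4): d=(22,-6) top-left  bias=+0
  edge (22, 4)→(24, 8): d=(2,4) right/bottom  bias=-1
  edge (24, 8)→(0, 10): d=(-24,2) right/bottom  bias=-1
    (9,2)@(19, 5): e=[4,14,82] → #
    (10,2)@(21, 5): e=[16,6,78] → #
    (11,2)@(23, 5): e=[28,-2,74] → ·
    (5,3)@(11, 7): e=[0,50,50] → #  [on edge]
    (6,3)@(13, 7): e=[12,42,46] → #
    (7,3)@(15, 7): e=[24,34,42] → #
    (8,3)@(17, 7): e=[36,26,38] → #
    (11,3)@(23, 7): e=[72,2,26] → #
    (2,4)@(5, 9): e=[8,78,14] → #
    (3,4)@(7, 9): e=[20,70,10] → #
    (4,4)@(9, 9): e=[32,62,6] → #
    (6,4)@(13, 9): e=[56,46,-2] → ·
  covered (13 px):
    · · · · · · · · · · · ·
    · · · · · · · · · · · ·
    · · · · · · · · · # # ·
    · · · · · # # # # # # #
    · · # # # # · · · · · ·
    · · · · · · · · · · · ·
    · · · · · · · · · · · ·
T4:
  2·area = 72  (B↔C swapped to make it positive)
  edge (10, 2)→(20, 4): d=(10,2) right/bottom  bias=-1
  edge (20, 4)→(4, 8): d=(-16,4) right/bottom  bias=-1
  edge (4, 8)→(10, 2): d=(6,-6) top-left  bias=+0
    (2,0)@(5, 1): e=[0,108,-36] → ·  [on edge]
    (5,0)@(11, 1): e=[-12,84,0] → ·  [on edge]
    (4,1)@(9, 3): e=[12,60,0] → #  [on edge]
    (5,1)@(11, 3): e=[8,52,12] → #
    (6,1)@(13, 3): e=[4,44,24] → #
    (7,1)@(15, 3): e=[0,36,36] → ·  [on edge]
    (3,2)@(7, 5): e=[36,36,0] → #  [on edge]
    (7,2)@(15, 5): e=[20,4,48] → #
    (8,2)@(17, 5): e=[16,-4,60] → ·
    (2,3)@(5, 7): e=[60,12,0] → #  [on edge]
    (4,3)@(9, 7): e=[52,-4,24] → ·
    (5,3)@(11, 7): e=[48,-12,36] → ·
    (1,4)@(3, 9): e=[84,-12,0] → ·  [on edge]
    (0,5)@(1, 11): e=[108,-36,0] → ·  [on edge]
  covered (10 px):
    · · · · · · · · · · · ·
    · · · · # # # · · · · ·
    · · · # # # # # · · · ·
    · · # # · · · · · · · ·
    · · · · · · · · · · · ·
    · · · · · · · · · · · ·
    · · · · · · · · · · · ·

Final: [70,10,20]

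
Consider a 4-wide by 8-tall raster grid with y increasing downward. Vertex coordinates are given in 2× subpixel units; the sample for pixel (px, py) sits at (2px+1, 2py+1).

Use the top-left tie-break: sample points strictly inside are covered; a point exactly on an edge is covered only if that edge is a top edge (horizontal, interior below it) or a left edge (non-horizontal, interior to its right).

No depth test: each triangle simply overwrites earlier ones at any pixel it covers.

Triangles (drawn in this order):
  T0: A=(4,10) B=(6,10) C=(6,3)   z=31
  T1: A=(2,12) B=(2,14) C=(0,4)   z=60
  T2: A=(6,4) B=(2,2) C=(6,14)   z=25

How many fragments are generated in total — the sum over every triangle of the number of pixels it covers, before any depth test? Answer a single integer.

T0:
  2·area = 14  (B↔C swapped to make it positive)
  edge (4, 10)→(6, 3): d=(2,-7) top-left  bias=+0
  edge (6, 3)→(6, 10): d=(0,7) right/bottom  bias=-1
  edge (6, 10)→(4, 10): d=(-2,0) right/bottom  bias=-1
    (2,3)@(5, 7): e=[1,7,6] → #
    (3,3)@(7, 7): e=[15,-7,6] → ·
    (2,4)@(5, 9): e=[5,7,2] → #
    (3,4)@(7, 9): e=[19,-7,2] → ·
    (2,5)@(5, 11): e=[9,7,-2] → ·
  covered (2 px):
    · · · ·
    · · · ·
    · · · ·
    · · # ·
    · · # ·
    · · · ·
    · · · ·
    · · · ·
T1:
  2·area = 4
  edge (2, 12)→(2, 14): d=(0,2) right/bottom  bias=-1
  edge (2, 14)→(0, 4): d=(-2,-10) top-left  bias=+0
  edge (0, 4)→(2, 12): d=(2,8) right/bottom  bias=-1
    (0,4)@(1, 9): e=[2,0,2] → #  [on edge]
    (1,4)@(3, 9): e=[-2,20,-14] → ·
    (0,5)@(1, 11): e=[2,-4,6] → ·
  covered (1 px):
    · · · ·
    · · · ·
    · · · ·
    · · · ·
    # · · ·
    · · · ·
    · · · ·
    · · · ·
T2:
  2·area = 40  (B↔C swapped to make it positive)
  edge (6, 4)→(6, 14): d=(0,10) right/bottom  bias=-1
  edge (6, 14)→(2, 2): d=(-4,-12) top-left  bias=+0
  edge (2, 2)→(6, 4): d=(4,2) right/bottom  bias=-1
    (1,1)@(3, 3): e=[30,8,2] → #
    (2,1)@(5, 3): e=[10,32,-2] → ·
    (1,2)@(3, 5): e=[30,0,10] → #  [on edge]
    (2,2)@(5, 5): e=[10,24,6] → #
    (3,2)@(7, 5): e=[-10,48,2] → ·
    (1,3)@(3, 7): e=[30,-8,18] → ·
    (2,3)@(5, 7): e=[10,16,14] → #
    (3,3)@(7, 7): e=[-10,40,10] → ·
    (2,4)@(5, 9): e=[10,8,22] → #
    (3,4)@(7, 9): e=[-10,32,18] → ·
    (2,5)@(5, 11): e=[10,0,30] → #  [on edge]
    (3,5)@(7, 11): e=[-10,24,26] → ·
  covered (6 px):
    · · · ·
    · # · ·
    · # # ·
    · · # ·
    · · # ·
    · · # ·
    · · · ·
    · · · ·

Result: 9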